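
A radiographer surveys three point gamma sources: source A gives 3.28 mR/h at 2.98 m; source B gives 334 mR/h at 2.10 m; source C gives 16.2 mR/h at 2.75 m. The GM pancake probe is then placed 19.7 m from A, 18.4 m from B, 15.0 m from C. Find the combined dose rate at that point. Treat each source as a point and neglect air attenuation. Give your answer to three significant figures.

By superposition, sum each source's inverse-square contribution:
A: 3.28 × (2.98/19.7)² = 0.07505 mR/h
B: 334 × (2.10/18.4)² = 4.351 mR/h
C: 16.2 × (2.75/15.0)² = 0.5445 mR/h
Total = 0.07505 + 4.351 + 0.5445 = 4.971 mR/h.

4.97 mR/h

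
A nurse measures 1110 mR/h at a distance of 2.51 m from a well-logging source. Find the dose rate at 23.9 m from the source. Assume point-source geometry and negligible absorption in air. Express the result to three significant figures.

Applying the 1/r² law, the rate at 23.9 m is
(2.51/23.9)² = 0.01103, so 1110 × 0.01103 = 12.24 mR/h.

12.2 mR/h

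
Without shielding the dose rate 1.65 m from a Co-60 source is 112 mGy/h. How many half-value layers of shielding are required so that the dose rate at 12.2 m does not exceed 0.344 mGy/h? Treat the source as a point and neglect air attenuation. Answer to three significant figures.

2.57 half-value layers

At 12.2 m, distance alone gives (1.65/12.2)² = 0.01829, so 112 × 0.01829 = 2.048 mGy/h.
Further attenuation needed: 2.048/0.344 = 5.953.
n = log₂(5.953) = 2.574 half-value layers.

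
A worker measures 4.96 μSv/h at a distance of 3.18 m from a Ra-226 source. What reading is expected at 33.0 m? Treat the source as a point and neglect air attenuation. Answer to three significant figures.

Since intensity falls as 1/r², the rate at 33.0 m is
4.96 × (3.18/33.0)² = 4.96 × 0.009286 = 0.04606 μSv/h.

0.0461 μSv/h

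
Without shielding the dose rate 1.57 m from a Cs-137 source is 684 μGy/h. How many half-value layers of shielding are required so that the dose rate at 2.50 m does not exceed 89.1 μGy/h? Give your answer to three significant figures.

1.60 half-value layers

At 2.50 m, distance alone gives 684 × (1.57/2.50)² = 684 × 0.3944 = 269.8 μGy/h.
Further attenuation needed: 269.8/89.1 = 3.028.
n = log₂(3.028) = 1.598 half-value layers.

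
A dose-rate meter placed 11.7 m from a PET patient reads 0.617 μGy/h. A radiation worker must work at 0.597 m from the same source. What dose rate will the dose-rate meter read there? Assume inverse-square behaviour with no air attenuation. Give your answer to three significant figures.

Intensity scales as (d₁/d₂)², so scaling from 11.7 m to 0.597 m:
(11.7/0.597)² = 384.1, so 0.617 × 384.1 = 237.0 μGy/h.

237 μGy/h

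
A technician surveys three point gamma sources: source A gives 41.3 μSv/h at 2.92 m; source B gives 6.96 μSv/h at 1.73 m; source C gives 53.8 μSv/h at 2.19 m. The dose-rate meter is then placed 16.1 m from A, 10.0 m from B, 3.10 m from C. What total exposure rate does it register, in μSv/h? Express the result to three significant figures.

28.4 μSv/h

Each source contributes Iᵢ·(dᵢ/rᵢ)²; contributions add.
A: 41.3 × (2.92/16.1)² = 1.359 μSv/h
B: 6.96 × (1.73/10.0)² = 0.2083 μSv/h
C: 53.8 × (2.19/3.10)² = 26.85 μSv/h
Total = 1.359 + 0.2083 + 26.85 = 28.42 μSv/h.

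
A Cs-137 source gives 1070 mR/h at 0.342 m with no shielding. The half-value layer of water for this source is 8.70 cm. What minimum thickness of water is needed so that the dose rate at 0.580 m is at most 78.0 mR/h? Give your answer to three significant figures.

19.6 cm

At 0.580 m, distance alone gives 1070 × (0.342/0.580)² = 1070 × 0.3477 = 372.0 mR/h.
Further attenuation needed: 372.0/78.0 = 4.769.
n = log₂(4.769) = 2.254 half-value layers.
Thickness = 2.254 × 8.70 cm = 19.61 cm.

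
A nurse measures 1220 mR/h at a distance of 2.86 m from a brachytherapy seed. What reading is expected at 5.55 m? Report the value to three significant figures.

324 mR/h

Since intensity falls as 1/r², the rate at 5.55 m is
1220 × (2.86/5.55)² = 1220 × 0.2655 = 323.9 mR/h.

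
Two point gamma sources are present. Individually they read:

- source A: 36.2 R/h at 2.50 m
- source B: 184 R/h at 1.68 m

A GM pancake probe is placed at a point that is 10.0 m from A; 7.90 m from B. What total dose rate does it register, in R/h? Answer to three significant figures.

10.6 R/h

Each source contributes Iᵢ·(dᵢ/rᵢ)²; contributions add.
A: 36.2 × (2.50/10.0)² = 2.263 R/h
B: 184 × (1.68/7.90)² = 8.321 R/h
Total = 2.263 + 8.321 = 10.58 R/h.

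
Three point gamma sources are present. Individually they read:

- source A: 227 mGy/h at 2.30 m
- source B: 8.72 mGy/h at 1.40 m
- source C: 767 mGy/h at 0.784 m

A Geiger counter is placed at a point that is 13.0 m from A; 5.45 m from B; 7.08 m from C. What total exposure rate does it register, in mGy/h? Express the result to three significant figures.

17.1 mGy/h

Each source contributes Iᵢ·(dᵢ/rᵢ)²; contributions add.
A: 227 × (2.30/13.0)² = 7.106 mGy/h
B: 8.72 × (1.40/5.45)² = 0.5754 mGy/h
C: 767 × (0.784/7.08)² = 9.405 mGy/h
Total = 7.106 + 0.5754 + 9.405 = 17.09 mGy/h.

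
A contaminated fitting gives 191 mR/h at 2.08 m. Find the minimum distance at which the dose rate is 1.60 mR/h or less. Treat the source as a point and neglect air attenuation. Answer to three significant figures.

Intensity scales as (d₁/d₂)², so d₂ = d₁·√(I₁/I₂).
I₁/I₂ = 191/1.60 = 119.4, so d₂ = 2.08 × √119.4 = 22.73 m.

22.7 m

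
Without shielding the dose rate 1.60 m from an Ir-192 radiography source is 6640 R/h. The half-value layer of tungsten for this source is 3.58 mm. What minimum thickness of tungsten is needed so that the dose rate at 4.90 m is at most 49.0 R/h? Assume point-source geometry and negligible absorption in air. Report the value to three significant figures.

13.8 mm

At 4.90 m, distance alone gives 6640 × (1.60/4.90)² = 6640 × 0.1066 = 707.8 R/h.
Further attenuation needed: 707.8/49.0 = 14.44.
n = log₂(14.44) = 3.852 half-value layers.
Thickness = 3.852 × 3.58 mm = 13.79 mm.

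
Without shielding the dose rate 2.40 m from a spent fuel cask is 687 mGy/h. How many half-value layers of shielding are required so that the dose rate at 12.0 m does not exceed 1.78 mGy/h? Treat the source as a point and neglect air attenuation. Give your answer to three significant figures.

3.95 half-value layers

At 12.0 m, distance alone gives (2.40/12.0)² = 0.04000, so 687 × 0.04000 = 27.48 mGy/h.
Further attenuation needed: 27.48/1.78 = 15.44.
n = log₂(15.44) = 3.949 half-value layers.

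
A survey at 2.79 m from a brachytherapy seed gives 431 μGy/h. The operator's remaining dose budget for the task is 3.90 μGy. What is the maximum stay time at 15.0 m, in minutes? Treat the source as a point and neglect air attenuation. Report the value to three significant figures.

Since intensity falls as 1/r², rate at 15.0 m:
431 × (2.79/15.0)² = 431 × 0.03460 = 14.91 μGy/h.
Stay time = 3.90 μGy ÷ 14.91 μGy/h = 0.2616 h = 15.70 min.

15.7 min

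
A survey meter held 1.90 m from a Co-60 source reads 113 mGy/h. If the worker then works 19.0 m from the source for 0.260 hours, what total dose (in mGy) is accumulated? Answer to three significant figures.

0.294 mGy

Applying the 1/r² law, rate at 19.0 m:
(1.90/19.0)² = 0.01000, so 113 × 0.01000 = 1.130 mGy/h.
Dose = rate × time = 1.130 mGy/h × 0.2600 h = 0.2938 mGy.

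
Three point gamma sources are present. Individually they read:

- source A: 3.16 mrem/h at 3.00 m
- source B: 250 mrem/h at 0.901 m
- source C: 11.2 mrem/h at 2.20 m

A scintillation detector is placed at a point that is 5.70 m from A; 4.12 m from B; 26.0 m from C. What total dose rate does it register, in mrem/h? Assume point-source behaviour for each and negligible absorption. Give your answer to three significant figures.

By superposition, sum each source's inverse-square contribution:
A: 3.16 × (3.00/5.70)² = 0.8753 mrem/h
B: 250 × (0.901/4.12)² = 11.96 mrem/h
C: 11.2 × (2.20/26.0)² = 0.08019 mrem/h
Total = 0.8753 + 11.96 + 0.08019 = 12.92 mrem/h.

12.9 mrem/h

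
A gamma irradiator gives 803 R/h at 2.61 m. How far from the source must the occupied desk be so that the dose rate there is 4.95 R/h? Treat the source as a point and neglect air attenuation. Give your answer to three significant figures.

33.2 m

Since intensity falls as 1/r², d₂ = d₁·√(I₁/I₂).
I₁/I₂ = 803/4.95 = 162.2, so d₂ = 2.61 × √162.2 = 33.24 m.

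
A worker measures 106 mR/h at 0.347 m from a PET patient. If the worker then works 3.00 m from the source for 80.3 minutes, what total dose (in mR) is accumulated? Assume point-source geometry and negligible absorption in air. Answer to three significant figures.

Using I₁d₁² = I₂d₂², rate at 3.00 m:
106 × (0.347/3.00)² = 106 × 0.01338 = 1.418 mR/h.
Dose = rate × time = 1.418 mR/h × 1.338 h = 1.897 mR.

1.90 mR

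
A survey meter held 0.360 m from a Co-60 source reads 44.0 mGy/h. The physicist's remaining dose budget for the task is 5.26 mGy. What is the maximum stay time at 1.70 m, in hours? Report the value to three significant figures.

By the inverse-square law, rate at 1.70 m:
(0.360/1.70)² = 0.04484, so 44.0 × 0.04484 = 1.973 mGy/h.
Stay time = 5.26 mGy ÷ 1.973 mGy/h = 2.666 h.

2.67 h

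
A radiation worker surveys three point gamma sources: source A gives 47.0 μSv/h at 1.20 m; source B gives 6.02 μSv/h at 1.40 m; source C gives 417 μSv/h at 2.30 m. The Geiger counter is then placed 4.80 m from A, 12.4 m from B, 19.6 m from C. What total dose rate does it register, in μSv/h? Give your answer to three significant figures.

8.76 μSv/h

By superposition, sum each source's inverse-square contribution:
A: 47.0 × (1.20/4.80)² = 2.938 μSv/h
B: 6.02 × (1.40/12.4)² = 0.07674 μSv/h
C: 417 × (2.30/19.6)² = 5.742 μSv/h
Total = 2.938 + 0.07674 + 5.742 = 8.757 μSv/h.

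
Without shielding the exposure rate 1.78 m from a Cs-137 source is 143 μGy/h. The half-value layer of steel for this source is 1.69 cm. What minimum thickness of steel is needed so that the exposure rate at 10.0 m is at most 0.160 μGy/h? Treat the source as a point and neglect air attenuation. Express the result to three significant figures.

At 10.0 m, distance alone gives (1.78/10.0)² = 0.03168, so 143 × 0.03168 = 4.530 μGy/h.
Further attenuation needed: 4.530/0.160 = 28.31.
n = log₂(28.31) = 4.823 half-value layers.
Thickness = 4.823 × 1.69 cm = 8.151 cm.

8.15 cm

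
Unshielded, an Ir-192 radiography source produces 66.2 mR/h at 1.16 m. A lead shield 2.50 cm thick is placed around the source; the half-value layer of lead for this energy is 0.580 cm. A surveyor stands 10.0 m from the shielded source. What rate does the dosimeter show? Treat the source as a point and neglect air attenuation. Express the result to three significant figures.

Distance alone: 66.2 × (1.16/10.0)² = 66.2 × 0.01346 = 0.8911 mR/h.
Shield: 2.50/0.580 = 4.310 half-value layers → attenuation 2^(−4.310) = 0.05042.
Combined: 0.8911 × 0.05042 = 0.04493 mR/h.

0.0449 mR/h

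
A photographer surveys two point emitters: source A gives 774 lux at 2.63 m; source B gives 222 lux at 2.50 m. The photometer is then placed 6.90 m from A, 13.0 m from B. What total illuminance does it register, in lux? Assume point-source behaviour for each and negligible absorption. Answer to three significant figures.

121 lux

By superposition, sum each source's inverse-square contribution:
A: 774 × (2.63/6.90)² = 112.4 lux
B: 222 × (2.50/13.0)² = 8.210 lux
Total = 112.4 + 8.210 = 120.6 lux.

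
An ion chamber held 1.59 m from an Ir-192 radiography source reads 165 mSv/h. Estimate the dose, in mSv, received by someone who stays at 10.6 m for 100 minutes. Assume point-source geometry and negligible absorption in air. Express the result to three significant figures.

Applying the 1/r² law, rate at 10.6 m:
(1.59/10.6)² = 0.02250, so 165 × 0.02250 = 3.712 mSv/h.
Dose = rate × time = 3.712 mSv/h × 1.667 h = 6.188 mSv.

6.19 mSv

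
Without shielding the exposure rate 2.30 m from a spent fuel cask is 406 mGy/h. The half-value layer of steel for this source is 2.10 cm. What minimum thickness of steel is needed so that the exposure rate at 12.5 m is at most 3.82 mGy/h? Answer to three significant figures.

3.88 cm

At 12.5 m, distance alone gives (2.30/12.5)² = 0.03386, so 406 × 0.03386 = 13.75 mGy/h.
Further attenuation needed: 13.75/3.82 = 3.599.
n = log₂(3.599) = 1.848 half-value layers.
Thickness = 1.848 × 2.10 cm = 3.881 cm.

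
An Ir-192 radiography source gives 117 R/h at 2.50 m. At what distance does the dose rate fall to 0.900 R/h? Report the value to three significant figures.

28.5 m

By the inverse-square law, d₂ = d₁·√(I₁/I₂).
I₁/I₂ = 117/0.900 = 130.0, so d₂ = 2.50 × √130.0 = 28.50 m.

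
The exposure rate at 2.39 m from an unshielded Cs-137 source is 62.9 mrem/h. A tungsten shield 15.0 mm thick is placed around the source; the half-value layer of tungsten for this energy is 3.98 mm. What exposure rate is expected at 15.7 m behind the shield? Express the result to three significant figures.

0.107 mrem/h

Distance alone: 62.9 × (2.39/15.7)² = 62.9 × 0.02317 = 1.457 mrem/h.
Shield: 15.0/3.98 = 3.769 half-value layers → attenuation 2^(−3.769) = 0.07335.
Combined: 1.457 × 0.07335 = 0.1069 mrem/h.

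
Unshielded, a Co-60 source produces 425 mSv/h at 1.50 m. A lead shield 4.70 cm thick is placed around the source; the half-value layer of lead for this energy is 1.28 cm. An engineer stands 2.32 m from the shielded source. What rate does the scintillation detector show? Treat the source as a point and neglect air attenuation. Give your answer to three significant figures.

Distance alone: 425 × (1.50/2.32)² = 425 × 0.4180 = 177.7 mSv/h.
Shield: 4.70/1.28 = 3.672 half-value layers → attenuation 2^(−3.672) = 0.07845.
Combined: 177.7 × 0.07845 = 13.94 mSv/h.

13.9 mSv/h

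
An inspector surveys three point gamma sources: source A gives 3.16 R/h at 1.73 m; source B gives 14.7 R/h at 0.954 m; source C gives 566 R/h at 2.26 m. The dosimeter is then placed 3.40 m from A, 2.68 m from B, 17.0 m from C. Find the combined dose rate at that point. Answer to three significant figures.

By superposition, sum each source's inverse-square contribution:
A: 3.16 × (1.73/3.40)² = 0.8181 R/h
B: 14.7 × (0.954/2.68)² = 1.863 R/h
C: 566 × (2.26/17.0)² = 10.00 R/h
Total = 0.8181 + 1.863 + 10.00 = 12.68 R/h.

12.7 R/h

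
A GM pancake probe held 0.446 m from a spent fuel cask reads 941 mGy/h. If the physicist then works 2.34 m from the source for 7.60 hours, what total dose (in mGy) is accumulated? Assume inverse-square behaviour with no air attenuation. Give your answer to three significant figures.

Intensity scales as (d₁/d₂)², so rate at 2.34 m:
941 × (0.446/2.34)² = 941 × 0.03633 = 34.19 mGy/h.
Dose = rate × time = 34.19 mGy/h × 7.600 h = 259.8 mGy.

260 mGy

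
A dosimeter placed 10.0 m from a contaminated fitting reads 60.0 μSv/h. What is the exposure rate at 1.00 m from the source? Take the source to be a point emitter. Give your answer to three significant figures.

Since intensity falls as 1/r², scaling from 10.0 m to 1.00 m:
(10.0/1.00)² = 100.0, so 60.0 × 100.0 = 6000 μSv/h.

6000 μSv/h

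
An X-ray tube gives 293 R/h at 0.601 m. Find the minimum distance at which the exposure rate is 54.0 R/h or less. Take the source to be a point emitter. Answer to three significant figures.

1.40 m

Using I₁d₁² = I₂d₂², d₂ = d₁·√(I₁/I₂).
I₁/I₂ = 293/54.0 = 5.426, so d₂ = 0.601 × √5.426 = 1.400 m.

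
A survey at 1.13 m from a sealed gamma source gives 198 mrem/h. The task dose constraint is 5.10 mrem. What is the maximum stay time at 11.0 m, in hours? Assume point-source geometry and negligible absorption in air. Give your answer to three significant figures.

By the inverse-square law, rate at 11.0 m:
198 × (1.13/11.0)² = 198 × 0.01055 = 2.089 mrem/h.
Stay time = 5.10 mrem ÷ 2.089 mrem/h = 2.441 h.

2.44 h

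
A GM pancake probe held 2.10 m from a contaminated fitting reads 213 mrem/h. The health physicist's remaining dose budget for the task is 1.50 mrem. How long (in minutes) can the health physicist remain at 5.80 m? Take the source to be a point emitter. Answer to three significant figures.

3.22 min

Using I₁d₁² = I₂d₂², rate at 5.80 m:
(2.10/5.80)² = 0.1311, so 213 × 0.1311 = 27.92 mrem/h.
Stay time = 1.50 mrem ÷ 27.92 mrem/h = 0.05372 h = 3.223 min.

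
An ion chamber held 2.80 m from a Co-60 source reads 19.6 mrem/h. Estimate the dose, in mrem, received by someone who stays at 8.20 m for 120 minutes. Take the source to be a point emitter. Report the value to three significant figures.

4.57 mrem

Since intensity falls as 1/r², rate at 8.20 m:
19.6 × (2.80/8.20)² = 19.6 × 0.1166 = 2.285 mrem/h.
Dose = rate × time = 2.285 mrem/h × 2.000 h = 4.570 mrem.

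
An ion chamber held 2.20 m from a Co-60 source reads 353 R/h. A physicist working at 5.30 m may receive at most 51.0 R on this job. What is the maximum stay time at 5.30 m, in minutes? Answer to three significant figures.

50.3 min

By the inverse-square law, rate at 5.30 m:
353 × (2.20/5.30)² = 353 × 0.1723 = 60.82 R/h.
Stay time = 51.0 R ÷ 60.82 R/h = 0.8385 h = 50.31 min.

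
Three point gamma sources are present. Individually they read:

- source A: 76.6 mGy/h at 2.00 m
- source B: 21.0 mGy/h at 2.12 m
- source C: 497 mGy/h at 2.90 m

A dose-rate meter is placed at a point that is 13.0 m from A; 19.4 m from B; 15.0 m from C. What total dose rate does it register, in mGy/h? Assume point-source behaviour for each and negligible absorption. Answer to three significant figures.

By superposition, sum each source's inverse-square contribution:
A: 76.6 × (2.00/13.0)² = 1.813 mGy/h
B: 21.0 × (2.12/19.4)² = 0.2508 mGy/h
C: 497 × (2.90/15.0)² = 18.58 mGy/h
Total = 1.813 + 0.2508 + 18.58 = 20.64 mGy/h.

20.6 mGy/h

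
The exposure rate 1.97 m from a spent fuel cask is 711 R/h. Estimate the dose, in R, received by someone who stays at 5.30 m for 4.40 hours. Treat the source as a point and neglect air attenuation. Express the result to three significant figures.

432 R

Using I₁d₁² = I₂d₂², rate at 5.30 m:
(1.97/5.30)² = 0.1382, so 711 × 0.1382 = 98.26 R/h.
Dose = rate × time = 98.26 R/h × 4.400 h = 432.3 R.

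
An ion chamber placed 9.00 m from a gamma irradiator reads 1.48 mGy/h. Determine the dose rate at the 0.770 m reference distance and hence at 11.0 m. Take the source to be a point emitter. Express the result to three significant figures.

202 mGy/h; 0.991 mGy/h

By the inverse-square law,
At 0.770 m: 1.48 × (9.00/0.770)² = 1.48 × 136.6 = 202.2 mGy/h
At 11.0 m: (0.770/11.0)² = 0.004900, so 202.2 × 0.004900 = 0.9908 mGy/h.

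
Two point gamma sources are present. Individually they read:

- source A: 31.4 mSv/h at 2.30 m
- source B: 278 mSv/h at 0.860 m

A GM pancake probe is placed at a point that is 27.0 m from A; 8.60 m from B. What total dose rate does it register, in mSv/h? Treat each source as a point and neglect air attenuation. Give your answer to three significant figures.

3.01 mSv/h

By superposition, sum each source's inverse-square contribution:
A: 31.4 × (2.30/27.0)² = 0.2279 mSv/h
B: 278 × (0.860/8.60)² = 2.780 mSv/h
Total = 0.2279 + 2.780 = 3.008 mSv/h.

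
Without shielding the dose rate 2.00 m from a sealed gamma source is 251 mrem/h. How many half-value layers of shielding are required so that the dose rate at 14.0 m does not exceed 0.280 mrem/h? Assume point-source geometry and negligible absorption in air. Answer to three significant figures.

4.19 half-value layers

At 14.0 m, distance alone gives 251 × (2.00/14.0)² = 251 × 0.02041 = 5.123 mrem/h.
Further attenuation needed: 5.123/0.280 = 18.30.
n = log₂(18.30) = 4.194 half-value layers.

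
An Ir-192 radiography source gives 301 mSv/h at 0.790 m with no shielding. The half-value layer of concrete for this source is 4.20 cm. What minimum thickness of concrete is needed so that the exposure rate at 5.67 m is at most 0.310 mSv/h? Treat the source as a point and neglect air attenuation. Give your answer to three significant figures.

17.8 cm

At 5.67 m, distance alone gives (0.790/5.67)² = 0.01941, so 301 × 0.01941 = 5.842 mSv/h.
Further attenuation needed: 5.842/0.310 = 18.85.
n = log₂(18.85) = 4.236 half-value layers.
Thickness = 4.236 × 4.20 cm = 17.79 cm.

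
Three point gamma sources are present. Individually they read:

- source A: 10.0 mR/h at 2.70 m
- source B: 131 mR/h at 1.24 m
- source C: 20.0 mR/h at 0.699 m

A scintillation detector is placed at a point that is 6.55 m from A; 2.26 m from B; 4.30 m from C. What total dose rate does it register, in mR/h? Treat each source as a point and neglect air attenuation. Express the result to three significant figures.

41.7 mR/h

Each source contributes Iᵢ·(dᵢ/rᵢ)²; contributions add.
A: 10.0 × (2.70/6.55)² = 1.699 mR/h
B: 131 × (1.24/2.26)² = 39.44 mR/h
C: 20.0 × (0.699/4.30)² = 0.5285 mR/h
Total = 1.699 + 39.44 + 0.5285 = 41.67 mR/h.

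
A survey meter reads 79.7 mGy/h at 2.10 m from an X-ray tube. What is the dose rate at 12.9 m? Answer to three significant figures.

Since intensity falls as 1/r², the rate at 12.9 m is
79.7 × (2.10/12.9)² = 79.7 × 0.02650 = 2.112 mGy/h.

2.11 mGy/h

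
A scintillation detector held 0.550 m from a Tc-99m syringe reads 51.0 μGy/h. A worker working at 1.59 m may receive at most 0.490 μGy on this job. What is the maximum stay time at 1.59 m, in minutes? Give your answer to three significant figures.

4.82 min

Applying the 1/r² law, rate at 1.59 m:
(0.550/1.59)² = 0.1197, so 51.0 × 0.1197 = 6.105 μGy/h.
Stay time = 0.490 μGy ÷ 6.105 μGy/h = 0.08026 h = 4.816 min.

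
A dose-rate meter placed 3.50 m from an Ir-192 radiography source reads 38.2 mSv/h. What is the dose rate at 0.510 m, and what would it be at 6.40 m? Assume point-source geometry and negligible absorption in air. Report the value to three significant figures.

By the inverse-square law,
At 0.510 m: (3.50/0.510)² = 47.10, so 38.2 × 47.10 = 1799 mSv/h
At 6.40 m: (0.510/6.40)² = 0.006350, so 1799 × 0.006350 = 11.42 mSv/h.

1800 mSv/h; 11.4 mSv/h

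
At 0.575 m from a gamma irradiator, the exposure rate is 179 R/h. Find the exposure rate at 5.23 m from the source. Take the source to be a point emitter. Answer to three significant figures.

2.16 R/h

Intensity scales as (d₁/d₂)², so the rate at 5.23 m is
(0.575/5.23)² = 0.01209, so 179 × 0.01209 = 2.164 R/h.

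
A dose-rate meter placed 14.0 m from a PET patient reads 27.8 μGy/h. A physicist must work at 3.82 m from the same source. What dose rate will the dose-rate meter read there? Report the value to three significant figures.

Applying the 1/r² law, scaling from 14.0 m to 3.82 m:
27.8 × (14.0/3.82)² = 27.8 × 13.43 = 373.4 μGy/h.

373 μGy/h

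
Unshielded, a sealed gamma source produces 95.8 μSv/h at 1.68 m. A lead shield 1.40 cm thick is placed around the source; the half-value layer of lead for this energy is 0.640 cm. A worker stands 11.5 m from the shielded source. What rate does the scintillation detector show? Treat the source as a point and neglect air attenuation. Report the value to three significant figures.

Distance alone: (1.68/11.5)² = 0.02134, so 95.8 × 0.02134 = 2.044 μSv/h.
Shield: 1.40/0.640 = 2.188 half-value layers → attenuation 2^(−2.188) = 0.2195.
Combined: 2.044 × 0.2195 = 0.4487 μSv/h.

0.449 μSv/h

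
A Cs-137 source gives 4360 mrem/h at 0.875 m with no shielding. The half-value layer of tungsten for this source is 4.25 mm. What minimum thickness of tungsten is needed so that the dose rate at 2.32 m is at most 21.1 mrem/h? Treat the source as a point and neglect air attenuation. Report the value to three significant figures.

20.7 mm

At 2.32 m, distance alone gives (0.875/2.32)² = 0.1422, so 4360 × 0.1422 = 620.0 mrem/h.
Further attenuation needed: 620.0/21.1 = 29.38.
n = log₂(29.38) = 4.877 half-value layers.
Thickness = 4.877 × 4.25 mm = 20.73 mm.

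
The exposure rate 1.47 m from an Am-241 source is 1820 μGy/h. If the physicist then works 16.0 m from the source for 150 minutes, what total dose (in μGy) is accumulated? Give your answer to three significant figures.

38.4 μGy

Since intensity falls as 1/r², rate at 16.0 m:
1820 × (1.47/16.0)² = 1820 × 0.008441 = 15.36 μGy/h.
Dose = rate × time = 15.36 μGy/h × 2.500 h = 38.40 μGy.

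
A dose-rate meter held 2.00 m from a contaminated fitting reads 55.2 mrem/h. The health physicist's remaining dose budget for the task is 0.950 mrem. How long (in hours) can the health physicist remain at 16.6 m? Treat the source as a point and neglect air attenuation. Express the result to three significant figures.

Since intensity falls as 1/r², rate at 16.6 m:
55.2 × (2.00/16.6)² = 55.2 × 0.01452 = 0.8015 mrem/h.
Stay time = 0.950 mrem ÷ 0.8015 mrem/h = 1.185 h.

1.19 h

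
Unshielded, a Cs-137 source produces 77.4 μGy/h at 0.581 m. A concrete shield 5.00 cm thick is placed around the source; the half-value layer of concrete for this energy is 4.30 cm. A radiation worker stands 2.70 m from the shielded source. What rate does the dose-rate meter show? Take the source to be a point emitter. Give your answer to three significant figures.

Distance alone: (0.581/2.70)² = 0.04630, so 77.4 × 0.04630 = 3.584 μGy/h.
Shield: 5.00/4.30 = 1.163 half-value layers → attenuation 2^(−1.163) = 0.4466.
Combined: 3.584 × 0.4466 = 1.601 μGy/h.

1.60 μGy/h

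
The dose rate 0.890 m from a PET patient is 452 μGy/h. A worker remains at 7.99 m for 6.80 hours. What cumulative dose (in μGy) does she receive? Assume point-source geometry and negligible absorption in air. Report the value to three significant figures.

38.1 μGy

By the inverse-square law, rate at 7.99 m:
(0.890/7.99)² = 0.01241, so 452 × 0.01241 = 5.609 μGy/h.
Dose = rate × time = 5.609 μGy/h × 6.800 h = 38.14 μGy.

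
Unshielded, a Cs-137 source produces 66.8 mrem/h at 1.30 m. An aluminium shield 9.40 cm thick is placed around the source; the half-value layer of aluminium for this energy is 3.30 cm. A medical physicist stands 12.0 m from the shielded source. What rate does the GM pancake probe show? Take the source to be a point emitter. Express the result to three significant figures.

0.109 mrem/h

Distance alone: (1.30/12.0)² = 0.01174, so 66.8 × 0.01174 = 0.7842 mrem/h.
Shield: 9.40/3.30 = 2.848 half-value layers → attenuation 2^(−2.848) = 0.1389.
Combined: 0.7842 × 0.1389 = 0.1089 mrem/h.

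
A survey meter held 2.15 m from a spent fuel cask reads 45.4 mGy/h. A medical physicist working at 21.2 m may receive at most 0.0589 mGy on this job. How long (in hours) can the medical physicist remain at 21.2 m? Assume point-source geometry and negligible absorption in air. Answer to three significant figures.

Using I₁d₁² = I₂d₂², rate at 21.2 m:
45.4 × (2.15/21.2)² = 45.4 × 0.01029 = 0.4672 mGy/h.
Stay time = 0.0589 mGy ÷ 0.4672 mGy/h = 0.1261 h.

0.126 h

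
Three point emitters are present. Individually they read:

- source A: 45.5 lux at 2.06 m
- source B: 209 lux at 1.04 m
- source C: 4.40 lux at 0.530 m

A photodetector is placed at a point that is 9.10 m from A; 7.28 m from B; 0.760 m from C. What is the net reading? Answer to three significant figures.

8.74 lux

Each source contributes Iᵢ·(dᵢ/rᵢ)²; contributions add.
A: 45.5 × (2.06/9.10)² = 2.332 lux
B: 209 × (1.04/7.28)² = 4.265 lux
C: 4.40 × (0.530/0.760)² = 2.140 lux
Total = 2.332 + 4.265 + 2.140 = 8.737 lux.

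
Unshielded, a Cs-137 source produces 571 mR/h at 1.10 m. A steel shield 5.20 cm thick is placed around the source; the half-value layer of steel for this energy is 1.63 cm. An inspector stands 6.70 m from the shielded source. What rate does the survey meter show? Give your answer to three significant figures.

1.69 mR/h

Distance alone: 571 × (1.10/6.70)² = 571 × 0.02695 = 15.39 mR/h.
Shield: 5.20/1.63 = 3.190 half-value layers → attenuation 2^(−3.190) = 0.1096.
Combined: 15.39 × 0.1096 = 1.687 mR/h.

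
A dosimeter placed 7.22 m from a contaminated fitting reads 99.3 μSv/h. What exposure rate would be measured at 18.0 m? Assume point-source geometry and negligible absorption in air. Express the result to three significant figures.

Using I₁d₁² = I₂d₂², scaling from 7.22 m to 18.0 m:
99.3 × (7.22/18.0)² = 99.3 × 0.1609 = 15.98 μSv/h.

16.0 μSv/h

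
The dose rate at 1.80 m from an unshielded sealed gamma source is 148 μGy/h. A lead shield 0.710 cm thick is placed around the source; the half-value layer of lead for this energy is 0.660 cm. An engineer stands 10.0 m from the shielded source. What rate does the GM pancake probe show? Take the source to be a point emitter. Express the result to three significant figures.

2.27 μGy/h

Distance alone: (1.80/10.0)² = 0.03240, so 148 × 0.03240 = 4.795 μGy/h.
Shield: 0.710/0.660 = 1.076 half-value layers → attenuation 2^(−1.076) = 0.4743.
Combined: 4.795 × 0.4743 = 2.274 μGy/h.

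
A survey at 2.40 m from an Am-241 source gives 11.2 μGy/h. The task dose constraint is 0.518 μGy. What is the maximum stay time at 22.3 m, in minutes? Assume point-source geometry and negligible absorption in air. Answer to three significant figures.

240 min

Intensity scales as (d₁/d₂)², so rate at 22.3 m:
(2.40/22.3)² = 0.01158, so 11.2 × 0.01158 = 0.1297 μGy/h.
Stay time = 0.518 μGy ÷ 0.1297 μGy/h = 3.994 h = 239.6 min.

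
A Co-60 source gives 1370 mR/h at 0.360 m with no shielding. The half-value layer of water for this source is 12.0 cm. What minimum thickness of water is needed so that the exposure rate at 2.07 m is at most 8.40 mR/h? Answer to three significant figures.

27.6 cm

At 2.07 m, distance alone gives (0.360/2.07)² = 0.03025, so 1370 × 0.03025 = 41.44 mR/h.
Further attenuation needed: 41.44/8.40 = 4.933.
n = log₂(4.933) = 2.302 half-value layers.
Thickness = 2.302 × 12.0 cm = 27.62 cm.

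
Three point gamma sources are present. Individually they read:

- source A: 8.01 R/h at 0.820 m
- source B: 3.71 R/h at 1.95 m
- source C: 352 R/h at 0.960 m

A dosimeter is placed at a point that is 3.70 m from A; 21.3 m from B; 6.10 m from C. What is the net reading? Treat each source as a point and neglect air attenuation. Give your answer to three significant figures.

By superposition, sum each source's inverse-square contribution:
A: 8.01 × (0.820/3.70)² = 0.3934 R/h
B: 3.71 × (1.95/21.3)² = 0.03109 R/h
C: 352 × (0.960/6.10)² = 8.718 R/h
Total = 0.3934 + 0.03109 + 8.718 = 9.142 R/h.

9.14 R/h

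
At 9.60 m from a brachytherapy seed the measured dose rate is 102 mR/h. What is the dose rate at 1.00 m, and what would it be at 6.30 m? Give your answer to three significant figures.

9400 mR/h; 237 mR/h

Applying the 1/r² law,
At 1.00 m: (9.60/1.00)² = 92.16, so 102 × 92.16 = 9400 mR/h
At 6.30 m: 9400 × (1.00/6.30)² = 9400 × 0.02520 = 236.9 mR/h.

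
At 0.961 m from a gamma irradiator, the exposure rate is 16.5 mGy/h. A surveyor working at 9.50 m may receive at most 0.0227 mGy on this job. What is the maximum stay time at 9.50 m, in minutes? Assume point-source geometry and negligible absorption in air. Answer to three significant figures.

Since intensity falls as 1/r², rate at 9.50 m:
16.5 × (0.961/9.50)² = 16.5 × 0.01023 = 0.1688 mGy/h.
Stay time = 0.0227 mGy ÷ 0.1688 mGy/h = 0.1345 h = 8.070 min.

8.07 min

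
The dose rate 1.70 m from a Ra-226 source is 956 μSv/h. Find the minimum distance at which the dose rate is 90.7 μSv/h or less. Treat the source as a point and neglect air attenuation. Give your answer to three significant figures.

5.52 m

Applying the 1/r² law, d₂ = d₁·√(I₁/I₂).
I₁/I₂ = 956/90.7 = 10.54, so d₂ = 1.70 × √10.54 = 5.519 m.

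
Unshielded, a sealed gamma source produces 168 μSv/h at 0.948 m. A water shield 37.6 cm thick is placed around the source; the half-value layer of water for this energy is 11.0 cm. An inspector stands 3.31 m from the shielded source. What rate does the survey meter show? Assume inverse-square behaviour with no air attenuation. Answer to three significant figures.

1.29 μSv/h

Distance alone: 168 × (0.948/3.31)² = 168 × 0.08203 = 13.78 μSv/h.
Shield: 37.6/11.0 = 3.418 half-value layers → attenuation 2^(−3.418) = 0.09356.
Combined: 13.78 × 0.09356 = 1.289 μSv/h.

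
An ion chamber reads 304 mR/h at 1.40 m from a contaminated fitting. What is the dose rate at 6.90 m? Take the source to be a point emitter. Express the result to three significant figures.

Applying the 1/r² law, the rate at 6.90 m is
(1.40/6.90)² = 0.04117, so 304 × 0.04117 = 12.52 mR/h.

12.5 mR/h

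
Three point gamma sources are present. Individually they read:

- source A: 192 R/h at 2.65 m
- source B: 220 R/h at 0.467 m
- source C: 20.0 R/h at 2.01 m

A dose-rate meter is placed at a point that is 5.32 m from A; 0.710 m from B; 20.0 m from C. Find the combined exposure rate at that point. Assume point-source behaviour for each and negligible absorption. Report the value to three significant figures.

143 R/h

By superposition, sum each source's inverse-square contribution:
A: 192 × (2.65/5.32)² = 47.64 R/h
B: 220 × (0.467/0.710)² = 95.18 R/h
C: 20.0 × (2.01/20.0)² = 0.2020 R/h
Total = 47.64 + 95.18 + 0.2020 = 143.0 R/h.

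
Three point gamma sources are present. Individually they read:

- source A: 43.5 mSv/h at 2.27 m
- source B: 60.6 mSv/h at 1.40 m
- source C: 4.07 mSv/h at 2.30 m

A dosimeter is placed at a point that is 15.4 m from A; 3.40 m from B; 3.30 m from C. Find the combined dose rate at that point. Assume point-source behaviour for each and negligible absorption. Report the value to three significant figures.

13.2 mSv/h

By superposition, sum each source's inverse-square contribution:
A: 43.5 × (2.27/15.4)² = 0.9451 mSv/h
B: 60.6 × (1.40/3.40)² = 10.27 mSv/h
C: 4.07 × (2.30/3.30)² = 1.977 mSv/h
Total = 0.9451 + 10.27 + 1.977 = 13.19 mSv/h.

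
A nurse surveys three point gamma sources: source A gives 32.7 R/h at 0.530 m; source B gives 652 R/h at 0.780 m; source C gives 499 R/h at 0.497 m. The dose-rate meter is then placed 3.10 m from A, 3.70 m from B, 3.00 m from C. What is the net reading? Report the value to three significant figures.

43.6 R/h

Each source contributes Iᵢ·(dᵢ/rᵢ)²; contributions add.
A: 32.7 × (0.530/3.10)² = 0.9558 R/h
B: 652 × (0.780/3.70)² = 28.98 R/h
C: 499 × (0.497/3.00)² = 13.70 R/h
Total = 0.9558 + 28.98 + 13.70 = 43.64 R/h.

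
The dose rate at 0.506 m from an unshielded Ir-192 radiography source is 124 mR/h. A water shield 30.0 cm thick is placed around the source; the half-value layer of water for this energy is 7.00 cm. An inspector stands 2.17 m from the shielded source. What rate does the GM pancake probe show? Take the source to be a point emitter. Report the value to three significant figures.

0.346 mR/h

Distance alone: (0.506/2.17)² = 0.05437, so 124 × 0.05437 = 6.742 mR/h.
Shield: 30.0/7.00 = 4.286 half-value layers → attenuation 2^(−4.286) = 0.05126.
Combined: 6.742 × 0.05126 = 0.3456 mR/h.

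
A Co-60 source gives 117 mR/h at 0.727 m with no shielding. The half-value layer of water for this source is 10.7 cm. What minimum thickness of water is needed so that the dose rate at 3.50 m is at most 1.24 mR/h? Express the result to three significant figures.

At 3.50 m, distance alone gives 117 × (0.727/3.50)² = 117 × 0.04315 = 5.049 mR/h.
Further attenuation needed: 5.049/1.24 = 4.072.
n = log₂(4.072) = 2.026 half-value layers.
Thickness = 2.026 × 10.7 cm = 21.68 cm.

21.7 cm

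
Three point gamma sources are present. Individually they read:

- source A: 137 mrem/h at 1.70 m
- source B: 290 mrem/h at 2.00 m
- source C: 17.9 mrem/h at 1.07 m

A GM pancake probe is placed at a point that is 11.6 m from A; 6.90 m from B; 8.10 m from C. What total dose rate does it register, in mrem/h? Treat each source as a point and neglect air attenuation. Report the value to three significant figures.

27.6 mrem/h

By superposition, sum each source's inverse-square contribution:
A: 137 × (1.70/11.6)² = 2.942 mrem/h
B: 290 × (2.00/6.90)² = 24.36 mrem/h
C: 17.9 × (1.07/8.10)² = 0.3124 mrem/h
Total = 2.942 + 24.36 + 0.3124 = 27.61 mrem/h.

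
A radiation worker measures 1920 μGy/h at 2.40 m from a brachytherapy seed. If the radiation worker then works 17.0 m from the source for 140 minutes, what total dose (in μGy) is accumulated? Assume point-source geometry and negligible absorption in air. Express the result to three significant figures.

89.3 μGy

Using I₁d₁² = I₂d₂², rate at 17.0 m:
1920 × (2.40/17.0)² = 1920 × 0.01993 = 38.27 μGy/h.
Dose = rate × time = 38.27 μGy/h × 2.333 h = 89.28 μGy.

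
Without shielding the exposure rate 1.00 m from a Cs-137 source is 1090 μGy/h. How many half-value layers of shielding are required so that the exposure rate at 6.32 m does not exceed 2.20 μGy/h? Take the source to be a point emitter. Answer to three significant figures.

3.63 half-value layers

At 6.32 m, distance alone gives 1090 × (1.00/6.32)² = 1090 × 0.02504 = 27.29 μGy/h.
Further attenuation needed: 27.29/2.20 = 12.40.
n = log₂(12.40) = 3.632 half-value layers.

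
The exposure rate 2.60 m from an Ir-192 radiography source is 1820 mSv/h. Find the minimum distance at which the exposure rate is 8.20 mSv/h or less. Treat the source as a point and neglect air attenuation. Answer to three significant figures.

38.7 m

By the inverse-square law, d₂ = d₁·√(I₁/I₂).
I₁/I₂ = 1820/8.20 = 222.0, so d₂ = 2.60 × √222.0 = 38.74 m.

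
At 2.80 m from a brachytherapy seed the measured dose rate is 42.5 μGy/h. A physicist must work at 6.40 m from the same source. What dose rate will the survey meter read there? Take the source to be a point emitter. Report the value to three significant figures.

8.13 μGy/h

Using I₁d₁² = I₂d₂², scaling from 2.80 m to 6.40 m:
42.5 × (2.80/6.40)² = 42.5 × 0.1914 = 8.134 μGy/h.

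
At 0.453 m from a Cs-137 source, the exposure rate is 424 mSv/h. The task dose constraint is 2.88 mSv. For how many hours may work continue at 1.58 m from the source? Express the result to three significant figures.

0.0826 h

Since intensity falls as 1/r², rate at 1.58 m:
424 × (0.453/1.58)² = 424 × 0.08220 = 34.85 mSv/h.
Stay time = 2.88 mSv ÷ 34.85 mSv/h = 0.08264 h.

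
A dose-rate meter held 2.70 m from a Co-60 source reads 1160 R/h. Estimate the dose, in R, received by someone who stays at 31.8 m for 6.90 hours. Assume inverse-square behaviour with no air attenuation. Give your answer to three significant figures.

By the inverse-square law, rate at 31.8 m:
(2.70/31.8)² = 0.007209, so 1160 × 0.007209 = 8.362 R/h.
Dose = rate × time = 8.362 R/h × 6.900 h = 57.70 R.

57.7 R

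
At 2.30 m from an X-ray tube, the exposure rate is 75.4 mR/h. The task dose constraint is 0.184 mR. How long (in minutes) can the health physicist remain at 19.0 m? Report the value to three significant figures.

Using I₁d₁² = I₂d₂², rate at 19.0 m:
(2.30/19.0)² = 0.01465, so 75.4 × 0.01465 = 1.105 mR/h.
Stay time = 0.184 mR ÷ 1.105 mR/h = 0.1665 h = 9.990 min.

9.99 min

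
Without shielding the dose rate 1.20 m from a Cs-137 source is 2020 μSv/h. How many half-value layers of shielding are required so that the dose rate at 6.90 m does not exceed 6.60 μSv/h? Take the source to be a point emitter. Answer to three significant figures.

At 6.90 m, distance alone gives (1.20/6.90)² = 0.03025, so 2020 × 0.03025 = 61.10 μSv/h.
Further attenuation needed: 61.10/6.60 = 9.258.
n = log₂(9.258) = 3.211 half-value layers.

3.21 half-value layers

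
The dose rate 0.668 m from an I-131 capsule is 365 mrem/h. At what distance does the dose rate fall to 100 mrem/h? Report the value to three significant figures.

1.28 m

Intensity scales as (d₁/d₂)², so d₂ = d₁·√(I₁/I₂).
I₁/I₂ = 365/100 = 3.650, so d₂ = 0.668 × √3.650 = 1.276 m.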